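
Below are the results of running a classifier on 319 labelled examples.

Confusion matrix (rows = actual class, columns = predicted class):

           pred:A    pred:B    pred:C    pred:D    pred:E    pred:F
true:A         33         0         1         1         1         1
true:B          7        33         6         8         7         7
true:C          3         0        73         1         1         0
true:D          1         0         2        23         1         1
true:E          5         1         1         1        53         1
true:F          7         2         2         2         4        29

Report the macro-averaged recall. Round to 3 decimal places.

Per-class recall (TP/(TP+FN)):
  A: TP=33, FN=0+1+1+1+1=4 → 33/37 = 0.8919
  B: TP=33, FN=7+6+8+7+7=35 → 33/68 = 0.4853
  C: TP=73, FN=3+0+1+1+0=5 → 73/78 = 0.9359
  D: TP=23, FN=1+0+2+1+1=5 → 23/28 = 0.8214
  E: TP=53, FN=5+1+1+1+1=9 → 53/62 = 0.8548
  F: TP=29, FN=7+2+2+2+4=17 → 29/46 = 0.6304
Macro-recall = mean = (0.8919 + 0.4853 + 0.9359 + 0.8214 + 0.8548 + 0.6304) / 6 = 0.770

0.770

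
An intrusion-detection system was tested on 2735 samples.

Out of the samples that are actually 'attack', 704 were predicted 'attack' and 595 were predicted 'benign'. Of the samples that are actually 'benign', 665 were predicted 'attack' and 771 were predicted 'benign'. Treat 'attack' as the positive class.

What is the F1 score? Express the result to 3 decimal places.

0.528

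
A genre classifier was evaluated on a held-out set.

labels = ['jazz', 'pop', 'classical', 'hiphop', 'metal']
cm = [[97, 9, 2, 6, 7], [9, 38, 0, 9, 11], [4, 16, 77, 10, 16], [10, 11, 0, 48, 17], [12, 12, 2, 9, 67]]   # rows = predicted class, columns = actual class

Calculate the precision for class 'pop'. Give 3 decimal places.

precision = TP/(TP+FP).
pop: TP=38, FP=9+0+9+11=29 → 38/67 = 0.5672

0.567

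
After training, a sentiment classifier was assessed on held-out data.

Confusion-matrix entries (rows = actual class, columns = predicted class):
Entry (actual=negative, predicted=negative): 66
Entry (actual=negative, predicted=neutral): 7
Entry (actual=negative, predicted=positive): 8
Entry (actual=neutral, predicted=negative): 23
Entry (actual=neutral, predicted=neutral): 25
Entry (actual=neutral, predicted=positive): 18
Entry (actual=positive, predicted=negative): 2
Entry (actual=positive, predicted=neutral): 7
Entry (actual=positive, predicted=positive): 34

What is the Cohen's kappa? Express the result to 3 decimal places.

0.476

Observed agreement pₒ = trace/N = 125/190 = 0.6579
Expected agreement pₑ = Σ (rowᵢ·colᵢ)/N² = (81·91 + 66·39 + 43·60)/190² = 0.3470
κ = (pₒ − pₑ)/(1 − pₑ) = (0.6579 − 0.3470)/(1 − 0.3470) = 0.476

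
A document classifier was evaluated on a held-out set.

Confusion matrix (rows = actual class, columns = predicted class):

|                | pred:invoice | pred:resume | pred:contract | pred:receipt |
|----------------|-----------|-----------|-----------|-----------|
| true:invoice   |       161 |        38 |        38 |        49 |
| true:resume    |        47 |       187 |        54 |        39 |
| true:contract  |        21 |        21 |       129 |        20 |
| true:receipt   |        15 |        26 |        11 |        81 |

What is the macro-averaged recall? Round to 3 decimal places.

Per-class recall (TP/(TP+FN)):
  invoice: TP=161, FN=38+38+49=125 → 161/286 = 0.5629
  resume: TP=187, FN=47+54+39=140 → 187/327 = 0.5719
  contract: TP=129, FN=21+21+20=62 → 129/191 = 0.6754
  receipt: TP=81, FN=15+26+11=52 → 81/133 = 0.6090
Macro-recall = mean = (0.5629 + 0.5719 + 0.6754 + 0.6090) / 4 = 0.605

0.605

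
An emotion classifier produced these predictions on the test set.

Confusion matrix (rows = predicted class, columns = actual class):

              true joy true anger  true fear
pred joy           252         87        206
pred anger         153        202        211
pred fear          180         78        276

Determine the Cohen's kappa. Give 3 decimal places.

Observed agreement pₒ = trace/N = 730/1645 = 0.4438
Expected agreement pₑ = Σ (rowᵢ·colᵢ)/N² = (585·545 + 367·566 + 693·534)/1645² = 0.3313
κ = (pₒ − pₑ)/(1 − pₑ) = (0.4438 − 0.3313)/(1 − 0.3313) = 0.168

0.168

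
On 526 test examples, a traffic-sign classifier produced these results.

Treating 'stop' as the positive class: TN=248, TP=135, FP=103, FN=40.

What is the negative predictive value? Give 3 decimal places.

0.861

NPV = TN/(TN+FN) = 248/(248+40) = 0.861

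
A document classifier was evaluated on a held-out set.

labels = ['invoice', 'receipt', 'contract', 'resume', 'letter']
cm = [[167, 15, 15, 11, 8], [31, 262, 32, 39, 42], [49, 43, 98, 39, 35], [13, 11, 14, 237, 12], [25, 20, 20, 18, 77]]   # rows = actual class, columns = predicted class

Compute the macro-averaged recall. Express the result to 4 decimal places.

0.6193

Per-class recall (TP/(TP+FN)):
  invoice: TP=167, FN=15+15+11+8=49 → 167/216 = 0.77315
  receipt: TP=262, FN=31+32+39+42=144 → 262/406 = 0.64532
  contract: TP=98, FN=49+43+39+35=166 → 98/264 = 0.37121
  resume: TP=237, FN=13+11+14+12=50 → 237/287 = 0.82578
  letter: TP=77, FN=25+20+20+18=83 → 77/160 = 0.48125
Macro-recall = mean = (0.77315 + 0.64532 + 0.37121 + 0.82578 + 0.48125) / 5 = 0.6193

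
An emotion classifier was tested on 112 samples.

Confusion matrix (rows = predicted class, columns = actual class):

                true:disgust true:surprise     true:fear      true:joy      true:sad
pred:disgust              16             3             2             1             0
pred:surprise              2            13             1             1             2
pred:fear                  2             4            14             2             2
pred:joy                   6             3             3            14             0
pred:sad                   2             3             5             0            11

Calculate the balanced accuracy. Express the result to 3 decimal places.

Balanced accuracy = mean of per-class recall.
  disgust: recall = 16/28 = 0.5714
  surprise: recall = 13/26 = 0.5000
  fear: recall = 14/25 = 0.5600
  joy: recall = 14/18 = 0.7778
  sad: recall = 11/15 = 0.7333
Mean = (0.5714 + 0.5000 + 0.5600 + 0.7778 + 0.7333) / 5 = 0.629

0.629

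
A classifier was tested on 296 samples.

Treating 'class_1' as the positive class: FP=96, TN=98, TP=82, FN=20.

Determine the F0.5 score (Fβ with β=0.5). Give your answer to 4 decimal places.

Fβ = (1+β²)·TP / ((1+β²)·TP + β²·FN + FP), with β²=1/4
= 1.25·82 / (1.25·82 + 0.25·20 + 96) = 0.5037

0.5037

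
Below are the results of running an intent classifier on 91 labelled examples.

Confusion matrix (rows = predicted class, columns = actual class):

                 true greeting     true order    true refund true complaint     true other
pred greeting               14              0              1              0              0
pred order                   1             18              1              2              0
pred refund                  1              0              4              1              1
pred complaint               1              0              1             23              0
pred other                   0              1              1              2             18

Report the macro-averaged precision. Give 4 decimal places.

0.8122

Per-class precision (TP/(TP+FP)):
  greeting: TP=14, FP=0+1+0+0=1 → 14/15 = 0.93333
  order: TP=18, FP=1+1+2+0=4 → 18/22 = 0.81818
  refund: TP=4, FP=1+0+1+1=3 → 4/7 = 0.57143
  complaint: TP=23, FP=1+0+1+0=2 → 23/25 = 0.92000
  other: TP=18, FP=0+1+1+2=4 → 18/22 = 0.81818
Macro-precision = mean = (0.93333 + 0.81818 + 0.57143 + 0.92000 + 0.81818) / 5 = 0.8122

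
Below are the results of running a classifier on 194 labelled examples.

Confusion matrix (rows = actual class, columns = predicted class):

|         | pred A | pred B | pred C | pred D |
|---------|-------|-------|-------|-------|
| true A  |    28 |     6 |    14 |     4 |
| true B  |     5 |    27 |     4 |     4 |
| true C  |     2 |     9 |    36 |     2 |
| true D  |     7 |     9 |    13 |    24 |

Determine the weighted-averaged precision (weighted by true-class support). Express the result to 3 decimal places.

Per-class precision (TP/(TP+FP)):
  A: TP=28, FP=5+2+7=14 → 28/42 = 0.6667
  B: TP=27, FP=6+9+9=24 → 27/51 = 0.5294
  C: TP=36, FP=14+4+13=31 → 36/67 = 0.5373
  D: TP=24, FP=4+4+2=10 → 24/34 = 0.7059
Weighted-precision = Σ (supportᵢ/N)·precisionᵢ with N=194: (52/194)·0.6667 + (40/194)·0.5294 + (49/194)·0.5373 + (53/194)·0.7059 = 0.616

0.616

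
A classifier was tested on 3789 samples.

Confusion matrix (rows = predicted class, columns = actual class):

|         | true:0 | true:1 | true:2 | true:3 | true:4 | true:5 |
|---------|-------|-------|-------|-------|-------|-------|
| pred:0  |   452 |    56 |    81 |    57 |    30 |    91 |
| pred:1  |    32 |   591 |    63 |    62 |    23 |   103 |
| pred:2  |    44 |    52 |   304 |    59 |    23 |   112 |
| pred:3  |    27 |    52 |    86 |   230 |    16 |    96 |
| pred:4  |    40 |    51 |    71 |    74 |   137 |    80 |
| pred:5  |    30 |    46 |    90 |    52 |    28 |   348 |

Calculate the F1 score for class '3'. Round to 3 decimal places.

0.442

Take TP from the diagonal, FP from the rest of the '3' prediction marginal, FN from the rest of the '3' actual marginal.
F1 score = 2·TP/(2·TP+FP+FN).
3: TP=230, FP=27+52+86+16+96=277, FN=57+62+59+74+52=304 → 460/1041 = 0.4419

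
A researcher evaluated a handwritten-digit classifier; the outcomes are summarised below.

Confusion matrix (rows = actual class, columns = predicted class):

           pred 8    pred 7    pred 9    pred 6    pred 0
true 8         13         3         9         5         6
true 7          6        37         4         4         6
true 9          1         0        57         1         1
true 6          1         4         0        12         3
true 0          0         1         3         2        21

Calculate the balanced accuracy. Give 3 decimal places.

Balanced accuracy = mean of per-class recall.
  8: recall = 13/36 = 0.3611
  7: recall = 37/57 = 0.6491
  9: recall = 57/60 = 0.9500
  6: recall = 12/20 = 0.6000
  0: recall = 21/27 = 0.7778
Mean = (0.3611 + 0.6491 + 0.9500 + 0.6000 + 0.7778) / 5 = 0.668

0.668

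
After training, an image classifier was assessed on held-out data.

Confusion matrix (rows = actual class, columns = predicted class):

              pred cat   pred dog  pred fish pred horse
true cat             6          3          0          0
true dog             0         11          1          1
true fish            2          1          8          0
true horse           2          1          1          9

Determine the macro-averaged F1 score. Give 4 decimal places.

0.7337

Per-class F1 score (2·TP/(2·TP+FP+FN)):
  cat: TP=6, FP=0+2+2=4, FN=3+0+0=3 → 12/19 = 0.63158
  dog: TP=11, FP=3+1+1=5, FN=0+1+1=2 → 22/29 = 0.75862
  fish: TP=8, FP=0+1+1=2, FN=2+1+0=3 → 16/21 = 0.76190
  horse: TP=9, FP=0+1+0=1, FN=2+1+1=4 → 18/23 = 0.78261
Macro-F1 score = mean = (0.63158 + 0.75862 + 0.76190 + 0.78261) / 4 = 0.7337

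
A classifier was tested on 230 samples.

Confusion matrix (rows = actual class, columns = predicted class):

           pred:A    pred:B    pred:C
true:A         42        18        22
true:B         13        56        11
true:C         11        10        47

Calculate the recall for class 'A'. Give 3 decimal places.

One-vs-rest for 'A': TP = diagonal; FP = other classes predicted 'A'; FN = 'A' predicted as other.
recall = TP/(TP+FN).
A: TP=42, FN=18+22=40 → 42/82 = 0.5122

0.512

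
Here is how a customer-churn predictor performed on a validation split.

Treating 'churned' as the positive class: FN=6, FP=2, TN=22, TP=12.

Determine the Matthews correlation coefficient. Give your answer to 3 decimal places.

MCC = (TP·TN − FP·FN) / √((TP+FP)(TP+FN)(TN+FP)(TN+FN))
Numerator = 12·22 − 2·6 = 252
Denominator = √(14·18·24·28) = √169344 = 411.5143
MCC = 252 / 411.5143 = 0.612

0.612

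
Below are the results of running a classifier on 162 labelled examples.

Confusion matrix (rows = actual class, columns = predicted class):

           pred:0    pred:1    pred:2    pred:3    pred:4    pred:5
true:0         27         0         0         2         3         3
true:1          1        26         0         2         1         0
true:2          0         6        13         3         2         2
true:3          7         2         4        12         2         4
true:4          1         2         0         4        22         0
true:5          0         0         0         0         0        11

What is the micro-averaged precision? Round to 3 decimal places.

0.685

Micro-averaging pools counts across classes: ΣTP=111, ΣFP=51, ΣFN=51.
Micro-precision = TP/(TP+FP) on pooled counts = 0.685 (equals overall accuracy in single-label multiclass).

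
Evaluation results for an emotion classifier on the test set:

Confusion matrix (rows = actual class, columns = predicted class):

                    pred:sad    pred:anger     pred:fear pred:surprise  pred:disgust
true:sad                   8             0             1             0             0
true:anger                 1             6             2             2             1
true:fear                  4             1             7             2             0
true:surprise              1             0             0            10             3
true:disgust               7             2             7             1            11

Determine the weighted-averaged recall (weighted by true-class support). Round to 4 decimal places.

0.5455

Per-class recall (TP/(TP+FN)):
  sad: TP=8, FN=0+1+0+0=1 → 8/9 = 0.88889
  anger: TP=6, FN=1+2+2+1=6 → 6/12 = 0.50000
  fear: TP=7, FN=4+1+2+0=7 → 7/14 = 0.50000
  surprise: TP=10, FN=1+0+0+3=4 → 10/14 = 0.71429
  disgust: TP=11, FN=7+2+7+1=17 → 11/28 = 0.39286
Weighted-recall = Σ (supportᵢ/N)·recallᵢ with N=77: (9/77)·0.88889 + (12/77)·0.50000 + (14/77)·0.50000 + (14/77)·0.71429 + (28/77)·0.39286 = 0.5455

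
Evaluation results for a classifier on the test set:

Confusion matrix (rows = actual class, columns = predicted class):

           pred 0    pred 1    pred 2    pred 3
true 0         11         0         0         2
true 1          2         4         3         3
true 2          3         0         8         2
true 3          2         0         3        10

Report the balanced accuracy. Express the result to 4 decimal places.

0.6154

Balanced accuracy = mean of per-class recall.
  0: recall = 11/13 = 0.84615
  1: recall = 4/12 = 0.33333
  2: recall = 8/13 = 0.61538
  3: recall = 10/15 = 0.66667
Mean = (0.84615 + 0.33333 + 0.61538 + 0.66667) / 4 = 0.6154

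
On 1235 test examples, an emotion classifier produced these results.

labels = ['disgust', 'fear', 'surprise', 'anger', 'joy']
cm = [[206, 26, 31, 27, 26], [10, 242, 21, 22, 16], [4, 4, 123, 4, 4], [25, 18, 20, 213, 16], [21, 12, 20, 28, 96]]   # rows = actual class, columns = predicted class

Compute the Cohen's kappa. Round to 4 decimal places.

Observed agreement pₒ = trace/N = 880/1235 = 0.71255
Expected agreement pₑ = Σ (rowᵢ·colᵢ)/N² = (316·266 + 311·302 + 139·215 + 292·294 + 177·158)/1235² = 0.21090
κ = (pₒ − pₑ)/(1 − pₑ) = (0.71255 − 0.21090)/(1 − 0.21090) = 0.6357

0.6357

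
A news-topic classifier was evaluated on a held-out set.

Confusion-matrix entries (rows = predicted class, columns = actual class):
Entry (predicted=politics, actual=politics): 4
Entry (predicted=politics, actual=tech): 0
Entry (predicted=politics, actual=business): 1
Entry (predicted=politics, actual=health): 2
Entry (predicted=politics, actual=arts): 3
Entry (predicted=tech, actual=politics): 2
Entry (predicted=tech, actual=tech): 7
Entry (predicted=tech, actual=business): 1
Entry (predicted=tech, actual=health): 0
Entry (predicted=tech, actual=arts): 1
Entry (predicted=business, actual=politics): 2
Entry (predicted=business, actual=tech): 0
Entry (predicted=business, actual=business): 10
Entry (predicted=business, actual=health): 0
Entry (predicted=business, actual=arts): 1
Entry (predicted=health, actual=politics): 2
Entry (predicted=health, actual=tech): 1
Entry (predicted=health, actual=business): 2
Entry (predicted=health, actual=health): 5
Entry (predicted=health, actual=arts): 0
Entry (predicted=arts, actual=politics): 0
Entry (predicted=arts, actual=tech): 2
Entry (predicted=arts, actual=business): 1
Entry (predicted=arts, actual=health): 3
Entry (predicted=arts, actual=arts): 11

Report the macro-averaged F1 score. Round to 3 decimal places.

Per-class F1 score (2·TP/(2·TP+FP+FN)):
  politics: TP=4, FP=0+1+2+3=6, FN=2+2+2+0=6 → 8/20 = 0.4000
  tech: TP=7, FP=2+1+0+1=4, FN=0+0+1+2=3 → 14/21 = 0.6667
  business: TP=10, FP=2+0+0+1=3, FN=1+1+2+1=5 → 20/28 = 0.7143
  health: TP=5, FP=2+1+2+0=5, FN=2+0+0+3=5 → 10/20 = 0.5000
  arts: TP=11, FP=0+2+1+3=6, FN=3+1+1+0=5 → 22/33 = 0.6667
Macro-F1 score = mean = (0.4000 + 0.6667 + 0.7143 + 0.5000 + 0.6667) / 5 = 0.590

0.590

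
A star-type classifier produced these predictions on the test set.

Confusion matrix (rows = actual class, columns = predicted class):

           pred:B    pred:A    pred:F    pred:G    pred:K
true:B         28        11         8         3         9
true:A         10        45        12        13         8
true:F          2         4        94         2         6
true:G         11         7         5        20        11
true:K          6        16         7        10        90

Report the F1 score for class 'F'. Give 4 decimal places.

Take TP from the diagonal, FP from the rest of the 'F' prediction marginal, FN from the rest of the 'F' actual marginal.
F1 score = 2·TP/(2·TP+FP+FN).
F: TP=94, FP=8+12+5+7=32, FN=2+4+2+6=14 → 188/234 = 0.80342

0.8034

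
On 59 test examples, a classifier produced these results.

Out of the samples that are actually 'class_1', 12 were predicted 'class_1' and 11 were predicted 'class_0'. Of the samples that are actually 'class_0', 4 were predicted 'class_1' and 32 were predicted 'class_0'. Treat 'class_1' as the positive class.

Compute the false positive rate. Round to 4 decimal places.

0.1111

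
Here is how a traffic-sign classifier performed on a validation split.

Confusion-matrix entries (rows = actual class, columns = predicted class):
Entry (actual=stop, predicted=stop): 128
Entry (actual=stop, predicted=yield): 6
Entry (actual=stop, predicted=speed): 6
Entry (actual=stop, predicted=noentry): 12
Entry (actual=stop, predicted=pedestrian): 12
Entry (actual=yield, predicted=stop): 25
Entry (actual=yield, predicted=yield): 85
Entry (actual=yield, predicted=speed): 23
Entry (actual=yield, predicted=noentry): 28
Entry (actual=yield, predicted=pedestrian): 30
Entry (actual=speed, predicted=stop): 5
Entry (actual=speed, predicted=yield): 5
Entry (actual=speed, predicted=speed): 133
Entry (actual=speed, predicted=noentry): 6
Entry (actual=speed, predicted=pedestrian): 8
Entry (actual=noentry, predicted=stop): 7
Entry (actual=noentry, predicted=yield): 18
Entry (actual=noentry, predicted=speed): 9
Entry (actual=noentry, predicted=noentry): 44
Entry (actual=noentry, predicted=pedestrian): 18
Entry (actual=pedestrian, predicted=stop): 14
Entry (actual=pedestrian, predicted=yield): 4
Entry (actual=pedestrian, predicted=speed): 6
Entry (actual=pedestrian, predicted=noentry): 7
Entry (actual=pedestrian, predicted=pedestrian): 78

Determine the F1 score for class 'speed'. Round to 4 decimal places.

F1 score = 2·TP/(2·TP+FP+FN).
speed: TP=133, FP=6+23+9+6=44, FN=5+5+6+8=24 → 266/334 = 0.79641

0.7964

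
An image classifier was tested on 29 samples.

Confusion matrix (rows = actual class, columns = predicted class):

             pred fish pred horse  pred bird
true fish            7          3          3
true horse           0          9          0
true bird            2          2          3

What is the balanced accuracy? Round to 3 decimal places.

0.656

Balanced accuracy = mean of per-class recall.
  fish: recall = 7/13 = 0.5385
  horse: recall = 9/9 = 1.0000
  bird: recall = 3/7 = 0.4286
Mean = (0.5385 + 1.0000 + 0.4286) / 3 = 0.656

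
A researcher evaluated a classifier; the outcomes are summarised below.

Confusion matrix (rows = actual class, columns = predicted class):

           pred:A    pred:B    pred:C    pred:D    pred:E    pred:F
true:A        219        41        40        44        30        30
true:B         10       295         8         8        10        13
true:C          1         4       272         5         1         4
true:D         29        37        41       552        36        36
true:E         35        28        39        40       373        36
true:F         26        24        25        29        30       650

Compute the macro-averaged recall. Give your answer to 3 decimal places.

0.768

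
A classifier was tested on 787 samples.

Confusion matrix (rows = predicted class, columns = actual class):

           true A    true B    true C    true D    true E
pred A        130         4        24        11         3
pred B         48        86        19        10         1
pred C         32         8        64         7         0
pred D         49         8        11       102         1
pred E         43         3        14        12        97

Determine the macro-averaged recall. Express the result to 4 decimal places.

0.6747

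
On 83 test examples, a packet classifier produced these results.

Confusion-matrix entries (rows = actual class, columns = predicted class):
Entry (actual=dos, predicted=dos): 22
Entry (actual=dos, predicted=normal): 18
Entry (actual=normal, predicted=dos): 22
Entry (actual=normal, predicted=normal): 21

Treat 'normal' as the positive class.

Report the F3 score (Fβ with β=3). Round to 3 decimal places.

0.493

Fβ = (1+β²)·TP / ((1+β²)·TP + β²·FN + FP), with β²=9
= 10·21 / (10·21 + 9·22 + 18) = 0.493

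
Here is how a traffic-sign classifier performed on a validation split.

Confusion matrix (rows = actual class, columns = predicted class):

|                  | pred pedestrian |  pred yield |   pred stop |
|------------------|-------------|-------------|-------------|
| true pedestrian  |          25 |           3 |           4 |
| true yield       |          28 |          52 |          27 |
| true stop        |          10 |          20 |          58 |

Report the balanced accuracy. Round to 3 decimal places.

0.642

Balanced accuracy = mean of per-class recall.
  pedestrian: recall = 25/32 = 0.7813
  yield: recall = 52/107 = 0.4860
  stop: recall = 58/88 = 0.6591
Mean = (0.7813 + 0.4860 + 0.6591) / 3 = 0.642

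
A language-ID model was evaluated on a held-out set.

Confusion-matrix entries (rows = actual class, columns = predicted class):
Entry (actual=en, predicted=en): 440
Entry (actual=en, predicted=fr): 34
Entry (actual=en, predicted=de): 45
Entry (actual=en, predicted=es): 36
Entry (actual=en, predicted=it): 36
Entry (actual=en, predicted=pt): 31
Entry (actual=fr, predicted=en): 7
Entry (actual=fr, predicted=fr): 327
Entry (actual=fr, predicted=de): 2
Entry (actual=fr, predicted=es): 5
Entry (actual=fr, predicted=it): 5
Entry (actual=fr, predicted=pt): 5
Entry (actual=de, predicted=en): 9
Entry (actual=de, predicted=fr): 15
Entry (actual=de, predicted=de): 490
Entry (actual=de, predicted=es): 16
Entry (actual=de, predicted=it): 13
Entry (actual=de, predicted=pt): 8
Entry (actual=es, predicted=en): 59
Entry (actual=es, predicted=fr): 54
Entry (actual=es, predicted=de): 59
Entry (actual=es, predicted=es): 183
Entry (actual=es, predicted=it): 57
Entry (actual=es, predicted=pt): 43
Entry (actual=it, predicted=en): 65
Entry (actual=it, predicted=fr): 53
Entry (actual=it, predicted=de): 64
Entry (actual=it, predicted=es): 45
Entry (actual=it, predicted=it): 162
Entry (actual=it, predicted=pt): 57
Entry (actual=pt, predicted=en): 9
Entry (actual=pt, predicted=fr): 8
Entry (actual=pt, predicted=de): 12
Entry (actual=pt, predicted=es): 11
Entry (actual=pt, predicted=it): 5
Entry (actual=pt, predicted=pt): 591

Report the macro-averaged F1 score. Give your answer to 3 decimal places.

Per-class F1 score (2·TP/(2·TP+FP+FN)):
  en: TP=440, FP=7+9+59+65+9=149, FN=34+45+36+36+31=182 → 880/1211 = 0.7267
  fr: TP=327, FP=34+15+54+53+8=164, FN=7+2+5+5+5=24 → 654/842 = 0.7767
  de: TP=490, FP=45+2+59+64+12=182, FN=9+15+16+13+8=61 → 980/1223 = 0.8013
  es: TP=183, FP=36+5+16+45+11=113, FN=59+54+59+57+43=272 → 366/751 = 0.4874
  it: TP=162, FP=36+5+13+57+5=116, FN=65+53+64+45+57=284 → 324/724 = 0.4475
  pt: TP=591, FP=31+5+8+43+57=144, FN=9+8+12+11+5=45 → 1182/1371 = 0.8621
Macro-F1 score = mean = (0.7267 + 0.7767 + 0.8013 + 0.4874 + 0.4475 + 0.8621) / 6 = 0.684

0.684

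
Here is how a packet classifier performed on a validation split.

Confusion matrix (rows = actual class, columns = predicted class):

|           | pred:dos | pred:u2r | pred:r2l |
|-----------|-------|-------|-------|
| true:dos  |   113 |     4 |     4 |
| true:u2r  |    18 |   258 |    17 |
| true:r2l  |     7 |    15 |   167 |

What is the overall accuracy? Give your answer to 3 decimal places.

Accuracy = trace / total = (113+258+167=538) / 603 = 538/603 = 0.892

0.892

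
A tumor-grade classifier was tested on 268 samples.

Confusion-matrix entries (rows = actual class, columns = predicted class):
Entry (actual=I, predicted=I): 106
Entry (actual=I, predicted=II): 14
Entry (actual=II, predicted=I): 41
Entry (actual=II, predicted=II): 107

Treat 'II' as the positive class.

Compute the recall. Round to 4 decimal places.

0.7230

Recall = TP/(TP+FN) = 107/(107+41) = 107/148 = 0.7230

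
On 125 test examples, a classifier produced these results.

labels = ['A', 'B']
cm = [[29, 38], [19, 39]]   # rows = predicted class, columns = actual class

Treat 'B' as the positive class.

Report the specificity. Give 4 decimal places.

Specificity = TN/(TN+FP) = 29/(29+19) = 0.6042

0.6042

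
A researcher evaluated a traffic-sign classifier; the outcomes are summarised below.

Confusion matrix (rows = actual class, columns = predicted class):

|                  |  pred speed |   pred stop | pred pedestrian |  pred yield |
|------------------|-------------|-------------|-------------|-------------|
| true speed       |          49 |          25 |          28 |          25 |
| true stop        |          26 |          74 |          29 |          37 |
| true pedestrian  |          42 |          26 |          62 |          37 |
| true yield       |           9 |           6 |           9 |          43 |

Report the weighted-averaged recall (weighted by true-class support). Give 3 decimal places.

0.433

Per-class recall (TP/(TP+FN)):
  speed: TP=49, FN=25+28+25=78 → 49/127 = 0.3858
  stop: TP=74, FN=26+29+37=92 → 74/166 = 0.4458
  pedestrian: TP=62, FN=42+26+37=105 → 62/167 = 0.3713
  yield: TP=43, FN=9+6+9=24 → 43/67 = 0.6418
Weighted-recall = Σ (supportᵢ/N)·recallᵢ with N=527: (127/527)·0.3858 + (166/527)·0.4458 + (167/527)·0.3713 + (67/527)·0.6418 = 0.433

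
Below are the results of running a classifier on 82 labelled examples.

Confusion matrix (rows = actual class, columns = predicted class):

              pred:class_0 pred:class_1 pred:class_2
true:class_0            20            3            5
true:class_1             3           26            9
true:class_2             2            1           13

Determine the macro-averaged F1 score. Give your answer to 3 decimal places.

Per-class F1 score (2·TP/(2·TP+FP+FN)):
  class_0: TP=20, FP=3+2=5, FN=3+5=8 → 40/53 = 0.7547
  class_1: TP=26, FP=3+1=4, FN=3+9=12 → 52/68 = 0.7647
  class_2: TP=13, FP=5+9=14, FN=2+1=3 → 26/43 = 0.6047
Macro-F1 score = mean = (0.7547 + 0.7647 + 0.6047) / 3 = 0.708

0.708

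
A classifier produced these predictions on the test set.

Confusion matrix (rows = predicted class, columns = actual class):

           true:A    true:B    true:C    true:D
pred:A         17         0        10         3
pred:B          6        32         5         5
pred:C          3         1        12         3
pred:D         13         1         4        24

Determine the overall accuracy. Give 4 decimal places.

0.6115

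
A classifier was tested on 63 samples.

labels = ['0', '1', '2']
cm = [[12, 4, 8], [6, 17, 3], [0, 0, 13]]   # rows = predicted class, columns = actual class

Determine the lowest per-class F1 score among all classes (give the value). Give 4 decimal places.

Per-class F1 score (2·TP/(2·TP+FP+FN)):
  0: TP=12, FP=4+8=12, FN=6+0=6 → 24/42 = 0.57143
  1: TP=17, FP=6+3=9, FN=4+0=4 → 34/47 = 0.72340
  2: TP=13, FP=0+0=0, FN=8+3=11 → 26/37 = 0.70270
Lowest is class '0' with F1 score = 0.5714.

0.5714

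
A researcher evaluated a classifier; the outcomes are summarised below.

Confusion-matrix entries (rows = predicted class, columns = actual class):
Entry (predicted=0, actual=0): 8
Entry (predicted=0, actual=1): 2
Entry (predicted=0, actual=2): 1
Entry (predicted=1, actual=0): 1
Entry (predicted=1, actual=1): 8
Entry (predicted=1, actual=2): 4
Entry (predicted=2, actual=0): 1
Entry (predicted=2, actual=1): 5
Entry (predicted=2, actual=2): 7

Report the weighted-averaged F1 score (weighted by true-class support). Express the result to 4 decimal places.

Per-class F1 score (2·TP/(2·TP+FP+FN)):
  0: TP=8, FP=2+1=3, FN=1+1=2 → 16/21 = 0.76190
  1: TP=8, FP=1+4=5, FN=2+5=7 → 16/28 = 0.57143
  2: TP=7, FP=1+5=6, FN=1+4=5 → 14/25 = 0.56000
Weighted-F1 score = Σ (supportᵢ/N)·F1 scoreᵢ with N=37: (10/37)·0.76190 + (15/37)·0.57143 + (12/37)·0.56000 = 0.6192

0.6192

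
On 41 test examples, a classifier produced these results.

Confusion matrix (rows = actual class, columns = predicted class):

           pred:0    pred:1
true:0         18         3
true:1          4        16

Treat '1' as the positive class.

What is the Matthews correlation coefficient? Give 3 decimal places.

MCC = (TP·TN − FP·FN) / √((TP+FP)(TP+FN)(TN+FP)(TN+FN))
Numerator = 16·18 − 3·4 = 276
Denominator = √(19·20·21·22) = √175560 = 418.9988
MCC = 276 / 418.9988 = 0.659

0.659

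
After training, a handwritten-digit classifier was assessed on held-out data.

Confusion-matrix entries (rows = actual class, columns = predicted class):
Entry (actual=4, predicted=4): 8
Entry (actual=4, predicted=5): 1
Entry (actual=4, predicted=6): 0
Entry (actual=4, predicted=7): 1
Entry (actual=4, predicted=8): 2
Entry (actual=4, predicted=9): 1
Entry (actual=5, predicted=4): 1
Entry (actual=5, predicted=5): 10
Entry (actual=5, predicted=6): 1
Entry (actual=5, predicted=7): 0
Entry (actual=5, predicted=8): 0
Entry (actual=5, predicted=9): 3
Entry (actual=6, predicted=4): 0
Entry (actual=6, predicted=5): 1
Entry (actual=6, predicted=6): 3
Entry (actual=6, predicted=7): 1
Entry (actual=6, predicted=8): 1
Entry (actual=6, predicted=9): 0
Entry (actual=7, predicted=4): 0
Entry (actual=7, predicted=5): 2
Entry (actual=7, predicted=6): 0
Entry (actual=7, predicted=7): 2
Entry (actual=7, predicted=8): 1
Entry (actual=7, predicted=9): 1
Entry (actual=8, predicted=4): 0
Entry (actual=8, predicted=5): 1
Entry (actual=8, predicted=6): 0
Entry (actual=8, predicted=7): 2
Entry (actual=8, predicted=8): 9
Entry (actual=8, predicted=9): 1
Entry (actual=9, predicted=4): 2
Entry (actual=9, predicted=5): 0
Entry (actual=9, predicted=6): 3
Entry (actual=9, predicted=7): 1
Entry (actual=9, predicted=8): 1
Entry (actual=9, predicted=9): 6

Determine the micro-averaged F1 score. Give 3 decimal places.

Micro-averaging pools counts across classes: ΣTP=38, ΣFP=28, ΣFN=28.
Micro-F1 score = 2·TP/(2·TP+FP+FN) on pooled counts = 0.576 (equals overall accuracy in single-label multiclass).

0.576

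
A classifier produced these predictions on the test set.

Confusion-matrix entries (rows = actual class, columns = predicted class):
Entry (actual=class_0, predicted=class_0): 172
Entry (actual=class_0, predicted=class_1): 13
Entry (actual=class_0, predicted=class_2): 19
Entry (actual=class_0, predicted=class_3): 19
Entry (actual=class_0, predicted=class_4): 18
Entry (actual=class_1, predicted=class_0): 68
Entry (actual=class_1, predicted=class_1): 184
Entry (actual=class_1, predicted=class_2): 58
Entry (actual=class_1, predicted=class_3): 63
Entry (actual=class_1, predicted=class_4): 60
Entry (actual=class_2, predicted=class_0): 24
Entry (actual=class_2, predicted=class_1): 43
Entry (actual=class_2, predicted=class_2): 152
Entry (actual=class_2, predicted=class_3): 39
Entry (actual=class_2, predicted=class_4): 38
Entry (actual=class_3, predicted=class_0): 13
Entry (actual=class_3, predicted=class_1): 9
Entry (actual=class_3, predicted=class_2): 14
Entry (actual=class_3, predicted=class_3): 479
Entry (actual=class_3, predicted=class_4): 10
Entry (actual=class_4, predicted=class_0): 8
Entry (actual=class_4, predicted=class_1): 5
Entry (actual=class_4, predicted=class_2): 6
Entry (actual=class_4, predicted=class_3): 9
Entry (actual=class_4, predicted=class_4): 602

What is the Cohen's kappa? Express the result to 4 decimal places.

Observed agreement pₒ = trace/N = 1589/2125 = 0.74776
Expected agreement pₑ = Σ (rowᵢ·colᵢ)/N² = (241·285 + 433·254 + 296·249 + 525·609 + 630·728)/2125² = 0.22826
κ = (pₒ − pₑ)/(1 − pₑ) = (0.74776 − 0.22826)/(1 − 0.22826) = 0.6732

0.6732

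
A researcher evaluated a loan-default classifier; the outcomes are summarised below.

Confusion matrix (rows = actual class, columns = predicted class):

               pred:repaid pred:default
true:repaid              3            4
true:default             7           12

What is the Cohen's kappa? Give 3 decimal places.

0.053

Observed agreement pₒ = trace/N = 15/26 = 0.5769
Expected agreement pₑ = Σ (rowᵢ·colᵢ)/N² = (7·10 + 19·16)/26² = 0.5533
κ = (pₒ − pₑ)/(1 − pₑ) = (0.5769 − 0.5533)/(1 − 0.5533) = 0.053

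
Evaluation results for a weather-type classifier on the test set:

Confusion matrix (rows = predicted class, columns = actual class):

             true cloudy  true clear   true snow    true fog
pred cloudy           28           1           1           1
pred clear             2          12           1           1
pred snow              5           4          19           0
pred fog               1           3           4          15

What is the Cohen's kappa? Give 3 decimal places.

0.668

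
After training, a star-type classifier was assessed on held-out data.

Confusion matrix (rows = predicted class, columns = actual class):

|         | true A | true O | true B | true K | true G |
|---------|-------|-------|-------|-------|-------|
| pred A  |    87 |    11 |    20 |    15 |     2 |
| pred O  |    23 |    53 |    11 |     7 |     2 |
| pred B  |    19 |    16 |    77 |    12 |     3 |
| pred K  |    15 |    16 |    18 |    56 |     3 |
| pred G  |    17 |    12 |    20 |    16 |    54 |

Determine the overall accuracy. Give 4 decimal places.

0.5590

Accuracy = trace / total = (87+53+77+56+54=327) / 585 = 327/585 = 0.5590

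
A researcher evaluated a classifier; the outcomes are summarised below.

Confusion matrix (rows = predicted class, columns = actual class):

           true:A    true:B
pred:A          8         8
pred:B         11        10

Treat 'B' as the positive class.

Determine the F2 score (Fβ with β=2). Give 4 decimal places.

0.5376

Fβ = (1+β²)·TP / ((1+β²)·TP + β²·FN + FP), with β²=4
= 5·10 / (5·10 + 4·8 + 11) = 0.5376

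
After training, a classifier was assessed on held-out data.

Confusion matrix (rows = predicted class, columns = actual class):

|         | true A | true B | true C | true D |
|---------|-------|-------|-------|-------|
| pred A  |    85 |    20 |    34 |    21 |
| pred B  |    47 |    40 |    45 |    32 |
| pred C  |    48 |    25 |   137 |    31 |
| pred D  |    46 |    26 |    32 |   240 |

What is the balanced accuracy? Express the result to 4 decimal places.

Balanced accuracy = mean of per-class recall.
  A: recall = 85/226 = 0.37611
  B: recall = 40/111 = 0.36036
  C: recall = 137/248 = 0.55242
  D: recall = 240/324 = 0.74074
Mean = (0.37611 + 0.36036 + 0.55242 + 0.74074) / 4 = 0.5074

0.5074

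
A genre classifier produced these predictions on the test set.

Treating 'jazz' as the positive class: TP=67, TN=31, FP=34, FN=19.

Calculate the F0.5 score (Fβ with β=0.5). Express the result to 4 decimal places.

Fβ = (1+β²)·TP / ((1+β²)·TP + β²·FN + FP), with β²=1/4
= 1.25·67 / (1.25·67 + 0.25·19 + 34) = 0.6837

0.6837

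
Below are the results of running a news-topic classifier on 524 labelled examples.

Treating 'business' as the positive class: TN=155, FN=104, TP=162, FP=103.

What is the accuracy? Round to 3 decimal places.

Accuracy = (TP+TN)/N = (162+155)/524 = 0.605

0.605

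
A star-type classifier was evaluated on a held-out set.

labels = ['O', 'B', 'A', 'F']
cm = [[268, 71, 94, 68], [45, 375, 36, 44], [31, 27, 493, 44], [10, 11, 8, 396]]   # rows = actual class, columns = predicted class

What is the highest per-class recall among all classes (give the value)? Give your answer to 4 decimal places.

0.9318

Per-class recall (TP/(TP+FN)):
  O: TP=268, FN=71+94+68=233 → 268/501 = 0.53493
  B: TP=375, FN=45+36+44=125 → 375/500 = 0.75000
  A: TP=493, FN=31+27+44=102 → 493/595 = 0.82857
  F: TP=396, FN=10+11+8=29 → 396/425 = 0.93176
Highest is class 'F' with recall = 0.9318.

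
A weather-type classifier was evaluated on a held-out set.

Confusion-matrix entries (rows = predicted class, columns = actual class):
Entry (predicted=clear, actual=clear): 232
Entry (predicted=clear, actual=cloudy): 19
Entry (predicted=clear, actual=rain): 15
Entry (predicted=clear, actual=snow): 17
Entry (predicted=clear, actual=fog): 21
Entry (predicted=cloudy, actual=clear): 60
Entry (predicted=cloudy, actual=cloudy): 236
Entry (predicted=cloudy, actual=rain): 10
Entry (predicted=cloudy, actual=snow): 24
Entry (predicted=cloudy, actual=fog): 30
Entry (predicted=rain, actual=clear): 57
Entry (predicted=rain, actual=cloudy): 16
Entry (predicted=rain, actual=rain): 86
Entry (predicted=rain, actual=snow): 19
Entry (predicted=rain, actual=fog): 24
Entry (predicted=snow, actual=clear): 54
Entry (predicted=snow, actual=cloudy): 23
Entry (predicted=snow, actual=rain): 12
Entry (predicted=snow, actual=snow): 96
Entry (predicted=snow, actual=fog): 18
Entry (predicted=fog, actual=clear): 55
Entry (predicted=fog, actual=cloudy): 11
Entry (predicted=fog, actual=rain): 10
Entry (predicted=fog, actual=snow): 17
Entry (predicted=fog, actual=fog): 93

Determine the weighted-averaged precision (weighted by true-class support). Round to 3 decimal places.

0.622

Per-class precision (TP/(TP+FP)):
  clear: TP=232, FP=19+15+17+21=72 → 232/304 = 0.7632
  cloudy: TP=236, FP=60+10+24+30=124 → 236/360 = 0.6556
  rain: TP=86, FP=57+16+19+24=116 → 86/202 = 0.4257
  snow: TP=96, FP=54+23+12+18=107 → 96/203 = 0.4729
  fog: TP=93, FP=55+11+10+17=93 → 93/186 = 0.5000
Weighted-precision = Σ (supportᵢ/N)·precisionᵢ with N=1255: (458/1255)·0.7632 + (305/1255)·0.6556 + (133/1255)·0.4257 + (173/1255)·0.4729 + (186/1255)·0.5000 = 0.622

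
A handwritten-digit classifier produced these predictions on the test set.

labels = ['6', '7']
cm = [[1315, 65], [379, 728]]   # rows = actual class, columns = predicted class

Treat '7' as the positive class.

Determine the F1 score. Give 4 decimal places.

Precision = TP/(TP+FP) = 728/793 = 0.9180
Recall = TP/(TP+FN) = 728/1107 = 0.6576
F1 = 2·TP/(2·TP+FP+FN) = 1456/1900 = 0.7663

0.7663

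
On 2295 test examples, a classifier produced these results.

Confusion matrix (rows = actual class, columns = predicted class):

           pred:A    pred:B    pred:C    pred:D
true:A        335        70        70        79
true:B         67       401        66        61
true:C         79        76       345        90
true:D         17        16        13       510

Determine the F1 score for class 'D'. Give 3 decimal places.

0.787

One-vs-rest for 'D': TP = diagonal; FP = other classes predicted 'D'; FN = 'D' predicted as other.
F1 score = 2·TP/(2·TP+FP+FN).
D: TP=510, FP=79+61+90=230, FN=17+16+13=46 → 1020/1296 = 0.7870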